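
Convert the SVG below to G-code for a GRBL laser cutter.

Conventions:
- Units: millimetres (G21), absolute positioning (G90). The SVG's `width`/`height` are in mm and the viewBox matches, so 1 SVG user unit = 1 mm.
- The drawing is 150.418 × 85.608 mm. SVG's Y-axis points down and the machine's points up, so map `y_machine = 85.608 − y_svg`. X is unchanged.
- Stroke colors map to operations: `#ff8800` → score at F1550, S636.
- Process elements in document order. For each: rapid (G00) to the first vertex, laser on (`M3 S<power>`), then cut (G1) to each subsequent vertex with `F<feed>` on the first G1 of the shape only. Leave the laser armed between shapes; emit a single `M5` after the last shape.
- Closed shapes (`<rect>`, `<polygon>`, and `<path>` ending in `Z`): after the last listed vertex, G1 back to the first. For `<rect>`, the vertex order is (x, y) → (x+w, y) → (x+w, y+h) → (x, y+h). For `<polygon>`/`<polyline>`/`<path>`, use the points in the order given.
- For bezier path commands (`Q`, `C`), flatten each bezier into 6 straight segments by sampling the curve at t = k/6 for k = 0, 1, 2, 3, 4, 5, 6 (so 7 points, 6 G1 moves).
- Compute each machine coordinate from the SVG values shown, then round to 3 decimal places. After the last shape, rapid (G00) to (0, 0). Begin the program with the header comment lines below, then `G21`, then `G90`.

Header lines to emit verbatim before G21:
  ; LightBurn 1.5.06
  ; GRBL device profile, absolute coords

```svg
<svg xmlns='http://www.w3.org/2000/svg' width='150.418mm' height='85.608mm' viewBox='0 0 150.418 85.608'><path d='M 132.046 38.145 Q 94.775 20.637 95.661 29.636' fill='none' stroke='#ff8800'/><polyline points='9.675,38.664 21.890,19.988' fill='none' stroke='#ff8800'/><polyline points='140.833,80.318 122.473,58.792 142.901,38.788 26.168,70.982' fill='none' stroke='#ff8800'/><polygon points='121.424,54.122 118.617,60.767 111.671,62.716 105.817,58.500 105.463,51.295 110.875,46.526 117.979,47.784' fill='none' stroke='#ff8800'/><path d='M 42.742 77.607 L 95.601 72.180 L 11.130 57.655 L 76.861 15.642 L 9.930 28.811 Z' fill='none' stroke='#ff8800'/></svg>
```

; LightBurn 1.5.06
; GRBL device profile, absolute coords
G21
G90
G00 X132.046 Y47.463
M3 S636
G1 X120.682 Y52.563 F1550
G1 X111.438 Y56.190
G1 X104.314 Y58.344
G1 X99.310 Y59.026
G1 X96.426 Y58.235
G1 X95.661 Y55.972
G00 X9.675 Y46.944
M3 S636
G1 X21.890 Y65.620 F1550
G00 X140.833 Y5.290
M3 S636
G1 X122.473 Y26.816 F1550
G1 X142.901 Y46.820
G1 X26.168 Y14.626
G00 X121.424 Y31.486
M3 S636
G1 X118.617 Y24.841 F1550
G1 X111.671 Y22.892
G1 X105.817 Y27.108
G1 X105.463 Y34.313
G1 X110.875 Y39.082
G1 X117.979 Y37.824
G1 X121.424 Y31.486
G00 X42.742 Y8.001
M3 S636
G1 X95.601 Y13.428 F1550
G1 X11.130 Y27.953
G1 X76.861 Y69.966
G1 X9.930 Y56.797
G1 X42.742 Y8.001
M5
G00 X0.000 Y0.000

viewBox `0 0 150.418 85.608` with mm width/height → 1 unit = 1 mm. Flip: y_m = 85.608 − y_svg.

**Shape 1** — `<path>` quadratic bezier, stroke `#ff8800` → score (S636, F1550). Control points (SVG): P0=(132.046,38.145), P1=(94.775,20.637), P2=(95.661,29.636); sampled at t=k/6. Machine vertices: (132.046,47.463) → (120.682,52.563) → (111.438,56.190) → (104.314,58.344) → (99.310,59.026) → (96.426,58.235) → (95.661,55.972). Open path.

**Shape 2** — `<polyline>` line segment, stroke `#ff8800` → score (S636, F1550). Machine vertices: (9.675,46.944) → (21.890,65.620). Open path.

**Shape 3** — `<polyline>` open polyline, stroke `#ff8800` → score (S636, F1550). Machine vertices: (140.833,5.290) → (122.473,26.816) → (142.901,46.820) → (26.168,14.626). Open path.

**Shape 4** — `<polygon>` regular polygon, stroke `#ff8800` → score (S636, F1550). Machine vertices: (121.424,31.486) → (118.617,24.841) → (111.671,22.892) → (105.817,27.108) → (105.463,34.313) → (110.875,39.082) → (117.979,37.824) → (121.424,31.486). Closed: final G1 returns to the first vertex.

**Shape 5** — `<path>` closed polygon, stroke `#ff8800` → score (S636, F1550). Machine vertices: (42.742,8.001) → (95.601,13.428) → (11.130,27.953) → (76.861,69.966) → (9.930,56.797) → (42.742,8.001). Closed: final G1 returns to the first vertex.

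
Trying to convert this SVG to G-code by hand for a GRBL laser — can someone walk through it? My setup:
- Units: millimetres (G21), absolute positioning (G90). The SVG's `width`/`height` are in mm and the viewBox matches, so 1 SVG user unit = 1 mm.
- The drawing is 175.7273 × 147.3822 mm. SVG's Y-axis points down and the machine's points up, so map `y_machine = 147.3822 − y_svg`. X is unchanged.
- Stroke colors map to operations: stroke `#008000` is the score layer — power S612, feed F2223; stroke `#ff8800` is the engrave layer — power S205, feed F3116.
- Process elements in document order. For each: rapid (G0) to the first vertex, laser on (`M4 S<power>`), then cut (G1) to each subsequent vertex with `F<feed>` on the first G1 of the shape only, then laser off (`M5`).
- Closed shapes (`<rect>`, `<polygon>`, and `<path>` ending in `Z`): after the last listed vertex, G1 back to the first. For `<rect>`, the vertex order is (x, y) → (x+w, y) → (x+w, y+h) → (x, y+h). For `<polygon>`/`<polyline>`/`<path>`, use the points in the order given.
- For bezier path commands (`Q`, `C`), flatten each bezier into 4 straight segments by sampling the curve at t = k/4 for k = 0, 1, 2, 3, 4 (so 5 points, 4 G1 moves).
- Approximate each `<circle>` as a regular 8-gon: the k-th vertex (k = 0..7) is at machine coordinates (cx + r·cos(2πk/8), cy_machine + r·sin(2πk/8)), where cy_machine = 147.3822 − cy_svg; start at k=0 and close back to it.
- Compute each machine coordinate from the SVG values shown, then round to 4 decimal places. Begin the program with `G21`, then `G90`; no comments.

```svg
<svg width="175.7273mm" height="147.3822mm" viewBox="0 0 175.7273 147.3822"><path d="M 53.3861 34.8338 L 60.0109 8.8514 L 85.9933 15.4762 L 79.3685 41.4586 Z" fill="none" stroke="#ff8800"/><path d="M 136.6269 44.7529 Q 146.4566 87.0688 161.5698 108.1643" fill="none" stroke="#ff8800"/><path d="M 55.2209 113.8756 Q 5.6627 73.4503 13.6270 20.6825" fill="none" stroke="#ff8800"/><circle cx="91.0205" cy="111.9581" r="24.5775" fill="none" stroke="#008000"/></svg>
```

G21
G90
G0 X53.3861 Y112.5484
M4 S205
G1 X60.0109 Y138.5308 F3116
G1 X85.9933 Y131.9060
G1 X79.3685 Y105.9236
G1 X53.3861 Y112.5484
M5
G0 X136.6269 Y102.6293
M4 S205
G1 X141.8720 Y82.7976 F3116
G1 X147.7775 Y65.6185
G1 X154.3434 Y51.0919
G1 X161.5698 Y39.2179
M5
G0 X55.2209 Y33.5066
M4 S205
G1 X34.0370 Y54.4907 F3116
G1 X20.0433 Y77.0175
G1 X13.2400 Y101.0872
G1 X13.6270 Y126.6997
M5
G0 X115.5980 Y35.4241
M4 S612
G1 X108.3994 Y52.8030 F2223
G1 X91.0205 Y60.0016
G1 X73.6416 Y52.8030
G1 X66.4430 Y35.4241
G1 X73.6416 Y18.0452
G1 X91.0205 Y10.8466
G1 X108.3994 Y18.0452
G1 X115.5980 Y35.4241
M5

Since the viewBox matches the mm dimensions, user units are millimetres directly. The only transform is the Y-flip y_m = 147.3822 − y_svg.

Shape 1 is a regular polygon drawn with `<path>`. Its stroke #ff8800 means engrave at S205, F3116. After flipping Y the toolpath is (53.3861,112.5484) → (60.0109,138.5308) → (85.9933,131.9060) → (79.3685,105.9236) → (53.3861,112.5484), returning to the start.

Shape 2 is a quadratic bezier drawn with `<path>`. Its stroke #ff8800 means engrave at S205, F3116. After flipping Y the toolpath is (136.6269,102.6293) → (141.8720,82.7976) → (147.7775,65.6185) → (154.3434,51.0919) → (161.5698,39.2179).

Shape 3 is a quadratic bezier drawn with `<path>`. Its stroke #ff8800 means engrave at S205, F3116. After flipping Y the toolpath is (55.2209,33.5066) → (34.0370,54.4907) → (20.0433,77.0175) → (13.2400,101.0872) → (13.6270,126.6997).

Shape 4 is a circle drawn with `<circle>`. Its stroke #008000 means score at S612, F2223. After flipping Y the toolpath is (115.5980,35.4241) → (108.3994,52.8030) → (91.0205,60.0016) → (73.6416,52.8030) → (66.4430,35.4241) → (73.6416,18.0452) → (91.0205,10.8466) → (108.3994,18.0452) → (115.5980,35.4241), returning to the start.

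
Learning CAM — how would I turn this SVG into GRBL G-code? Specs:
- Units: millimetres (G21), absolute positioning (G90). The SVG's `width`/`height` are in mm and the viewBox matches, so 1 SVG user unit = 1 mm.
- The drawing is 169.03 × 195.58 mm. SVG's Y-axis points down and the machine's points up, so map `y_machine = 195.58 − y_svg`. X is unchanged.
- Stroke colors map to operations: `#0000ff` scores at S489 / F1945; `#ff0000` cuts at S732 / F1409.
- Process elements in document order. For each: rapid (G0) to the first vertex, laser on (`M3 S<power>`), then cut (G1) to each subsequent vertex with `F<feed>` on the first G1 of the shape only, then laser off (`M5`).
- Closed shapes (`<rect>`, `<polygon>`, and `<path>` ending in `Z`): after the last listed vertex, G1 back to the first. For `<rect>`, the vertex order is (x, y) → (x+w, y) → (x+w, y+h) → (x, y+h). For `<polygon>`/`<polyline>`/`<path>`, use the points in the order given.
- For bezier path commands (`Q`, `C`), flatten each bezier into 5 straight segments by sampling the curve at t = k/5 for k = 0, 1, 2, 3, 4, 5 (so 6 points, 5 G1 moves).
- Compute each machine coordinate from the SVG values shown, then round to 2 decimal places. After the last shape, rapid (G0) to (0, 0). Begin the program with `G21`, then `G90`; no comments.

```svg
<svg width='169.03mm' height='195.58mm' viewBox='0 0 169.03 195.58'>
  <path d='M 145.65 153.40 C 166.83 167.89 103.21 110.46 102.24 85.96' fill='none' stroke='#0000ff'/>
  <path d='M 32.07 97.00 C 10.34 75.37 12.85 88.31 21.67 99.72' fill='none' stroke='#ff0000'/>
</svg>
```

G21
G90
G0 X145.65 Y42.18
M3 S489
G1 X149.36 Y41.28 F1945
G1 X139.80 Y52.60
G1 X124.04 Y71.12
G1 X109.16 Y91.81
G1 X102.24 Y109.62
M5
G0 X32.07 Y98.58
M3 S732
G1 X21.80 Y107.70 F1409
G1 X16.48 Y110.25
G1 X15.26 Y107.98
G1 X17.28 Y102.60
G1 X21.67 Y95.86
M5
G0 X0.00 Y0.00

Since the viewBox matches the mm dimensions, user units are millimetres directly. The only transform is the Y-flip y_m = 195.58 − y_svg.

Shape 1 is a cubic bezier drawn with `<path>`. Its stroke #0000ff means score at S489, F1945. After flipping Y the toolpath is (145.65,42.18) → (149.36,41.28) → (139.80,52.60) → (124.04,71.12) → (109.16,91.81) → (102.24,109.62).

Shape 2 is a cubic bezier drawn with `<path>`. Its stroke #ff0000 means cut at S732, F1409. After flipping Y the toolpath is (32.07,98.58) → (21.80,107.70) → (16.48,110.25) → (15.26,107.98) → (17.28,102.60) → (21.67,95.86).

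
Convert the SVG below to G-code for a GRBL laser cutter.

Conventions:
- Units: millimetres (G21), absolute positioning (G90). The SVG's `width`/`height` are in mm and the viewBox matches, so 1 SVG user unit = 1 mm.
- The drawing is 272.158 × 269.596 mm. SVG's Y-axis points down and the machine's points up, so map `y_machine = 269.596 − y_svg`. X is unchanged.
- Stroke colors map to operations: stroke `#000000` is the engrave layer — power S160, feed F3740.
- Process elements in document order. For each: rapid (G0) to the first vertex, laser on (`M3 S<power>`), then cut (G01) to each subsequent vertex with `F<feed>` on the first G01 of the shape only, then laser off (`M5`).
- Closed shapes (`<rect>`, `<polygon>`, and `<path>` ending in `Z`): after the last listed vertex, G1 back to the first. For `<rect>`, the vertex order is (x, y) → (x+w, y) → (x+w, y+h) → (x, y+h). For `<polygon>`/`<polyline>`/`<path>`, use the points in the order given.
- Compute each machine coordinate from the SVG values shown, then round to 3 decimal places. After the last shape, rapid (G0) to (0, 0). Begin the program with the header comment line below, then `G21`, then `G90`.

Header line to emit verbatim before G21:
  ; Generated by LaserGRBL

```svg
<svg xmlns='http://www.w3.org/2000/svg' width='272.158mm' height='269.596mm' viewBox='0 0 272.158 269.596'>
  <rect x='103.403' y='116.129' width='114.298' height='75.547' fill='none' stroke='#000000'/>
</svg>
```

; Generated by LaserGRBL
G21
G90
G0 X103.403 Y153.467
M3 S160
G01 X217.701 Y153.467 F3740
G01 X217.701 Y77.920
G01 X103.403 Y77.920
G01 X103.403 Y153.467
M5
G0 X0.000 Y0.000

Since the viewBox matches the mm dimensions, user units are millimetres directly. The only transform is the Y-flip y_m = 269.596 − y_svg.

Shape 1 is a rectangle drawn with `<rect>`. Its stroke #000000 means engrave at S160, F3740. After flipping Y the toolpath is (103.403,153.467) → (217.701,153.467) → (217.701,77.920) → (103.403,77.920) → (103.403,153.467), returning to the start.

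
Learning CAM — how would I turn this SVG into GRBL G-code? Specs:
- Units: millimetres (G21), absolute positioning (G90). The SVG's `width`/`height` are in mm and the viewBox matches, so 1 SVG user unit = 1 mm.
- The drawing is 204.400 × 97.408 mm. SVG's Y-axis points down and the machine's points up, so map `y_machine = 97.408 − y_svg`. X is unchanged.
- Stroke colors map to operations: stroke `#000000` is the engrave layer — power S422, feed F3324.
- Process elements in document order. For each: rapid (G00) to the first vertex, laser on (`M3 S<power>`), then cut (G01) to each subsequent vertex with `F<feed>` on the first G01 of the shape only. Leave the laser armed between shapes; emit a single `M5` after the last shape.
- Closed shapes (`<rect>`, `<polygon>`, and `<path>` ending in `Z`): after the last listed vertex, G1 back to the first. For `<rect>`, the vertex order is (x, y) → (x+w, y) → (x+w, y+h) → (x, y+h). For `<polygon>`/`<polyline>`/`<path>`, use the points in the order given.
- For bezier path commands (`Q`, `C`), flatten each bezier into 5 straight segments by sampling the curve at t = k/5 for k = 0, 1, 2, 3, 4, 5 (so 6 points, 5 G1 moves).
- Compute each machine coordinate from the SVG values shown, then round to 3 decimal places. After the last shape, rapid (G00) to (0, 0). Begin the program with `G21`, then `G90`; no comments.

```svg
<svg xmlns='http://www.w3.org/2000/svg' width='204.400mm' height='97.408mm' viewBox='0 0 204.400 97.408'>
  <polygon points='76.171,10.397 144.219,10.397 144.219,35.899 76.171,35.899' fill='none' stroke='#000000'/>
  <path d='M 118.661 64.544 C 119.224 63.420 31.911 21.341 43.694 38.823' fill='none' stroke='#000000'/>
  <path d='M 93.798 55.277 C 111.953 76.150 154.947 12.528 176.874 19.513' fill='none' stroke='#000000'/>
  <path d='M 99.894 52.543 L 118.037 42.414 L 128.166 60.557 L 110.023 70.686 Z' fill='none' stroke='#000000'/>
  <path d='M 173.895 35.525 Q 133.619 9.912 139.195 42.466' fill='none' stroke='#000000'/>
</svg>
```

1 u = 1 mm; y_m = 97.408 − y.

[1] `<polygon>` rectangle, #000000→engrave S422 F3324: (76.171,87.011) → (144.219,87.011) → (144.219,61.509) → (76.171,61.509) → (76.171,87.011) (closed)

[2] `<path>` cubic bezier, #000000→engrave S422 F3324: (118.661,32.864) → (109.949,37.649) → (89.122,47.438) → (65.154,57.407) → (47.020,62.731) → (43.694,58.585)

[3] `<path>` cubic bezier, #000000→engrave S422 F3324: (93.798,42.131) → (107.304,38.506) → (124.569,47.714) → (143.387,62.312) → (161.557,74.854) → (176.874,77.895)

[4] `<path>` regular polygon, #000000→engrave S422 F3324: (99.894,44.865) → (118.037,54.994) → (128.166,36.851) → (110.023,26.722) → (99.894,44.865) (closed)

[5] `<path>` quadratic bezier, #000000→engrave S422 F3324: (173.895,61.883) → (159.619,69.802) → (149.011,73.067) → (142.071,71.678) → (138.799,65.637) → (139.195,54.942)

G21
G90
G00 X76.171 Y87.011
M3 S422
G01 X144.219 Y87.011 F3324
G01 X144.219 Y61.509
G01 X76.171 Y61.509
G01 X76.171 Y87.011
G00 X118.661 Y32.864
M3 S422
G01 X109.949 Y37.649 F3324
G01 X89.122 Y47.438
G01 X65.154 Y57.407
G01 X47.020 Y62.731
G01 X43.694 Y58.585
G00 X93.798 Y42.131
M3 S422
G01 X107.304 Y38.506 F3324
G01 X124.569 Y47.714
G01 X143.387 Y62.312
G01 X161.557 Y74.854
G01 X176.874 Y77.895
G00 X99.894 Y44.865
M3 S422
G01 X118.037 Y54.994 F3324
G01 X128.166 Y36.851
G01 X110.023 Y26.722
G01 X99.894 Y44.865
G00 X173.895 Y61.883
M3 S422
G01 X159.619 Y69.802 F3324
G01 X149.011 Y73.067
G01 X142.071 Y71.678
G01 X138.799 Y65.637
G01 X139.195 Y54.942
M5
G00 X0.000 Y0.000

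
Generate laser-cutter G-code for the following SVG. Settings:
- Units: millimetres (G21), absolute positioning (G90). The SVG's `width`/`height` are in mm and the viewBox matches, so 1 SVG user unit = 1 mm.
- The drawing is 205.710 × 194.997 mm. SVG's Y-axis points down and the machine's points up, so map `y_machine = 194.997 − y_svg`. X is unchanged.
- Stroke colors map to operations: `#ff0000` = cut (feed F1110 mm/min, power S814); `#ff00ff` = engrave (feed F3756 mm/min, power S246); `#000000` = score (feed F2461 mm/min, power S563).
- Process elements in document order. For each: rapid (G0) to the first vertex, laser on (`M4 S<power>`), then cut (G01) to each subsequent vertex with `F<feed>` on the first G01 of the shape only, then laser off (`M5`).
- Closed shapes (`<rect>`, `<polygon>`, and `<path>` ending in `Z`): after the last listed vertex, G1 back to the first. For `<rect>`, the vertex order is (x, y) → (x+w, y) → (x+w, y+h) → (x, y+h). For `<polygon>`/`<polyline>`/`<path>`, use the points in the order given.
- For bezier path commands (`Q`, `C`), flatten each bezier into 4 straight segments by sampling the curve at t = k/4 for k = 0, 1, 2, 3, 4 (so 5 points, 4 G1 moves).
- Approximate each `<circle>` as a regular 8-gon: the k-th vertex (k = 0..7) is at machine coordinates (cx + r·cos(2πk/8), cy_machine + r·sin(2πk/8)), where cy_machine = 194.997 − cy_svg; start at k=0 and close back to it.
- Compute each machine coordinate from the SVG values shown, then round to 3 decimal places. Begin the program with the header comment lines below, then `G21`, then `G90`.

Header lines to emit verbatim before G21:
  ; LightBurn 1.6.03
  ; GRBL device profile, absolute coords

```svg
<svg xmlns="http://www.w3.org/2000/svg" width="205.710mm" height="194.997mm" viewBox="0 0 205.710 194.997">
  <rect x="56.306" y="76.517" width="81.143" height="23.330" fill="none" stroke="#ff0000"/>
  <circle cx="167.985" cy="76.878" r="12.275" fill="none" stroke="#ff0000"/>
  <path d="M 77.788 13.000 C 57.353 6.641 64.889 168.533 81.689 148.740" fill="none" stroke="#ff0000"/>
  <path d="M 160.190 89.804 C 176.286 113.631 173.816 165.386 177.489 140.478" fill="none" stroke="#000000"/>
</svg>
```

viewBox `0 0 205.710 194.997` with mm width/height → 1 unit = 1 mm. Flip: y_m = 194.997 − y_svg.

**Shape 1** — `<rect>` rectangle, stroke `#ff0000` → cut (S814, F1110). Machine vertices: (56.306,118.480) → (137.449,118.480) → (137.449,95.150) → (56.306,95.150) → (56.306,118.480). Closed: final G1 returns to the first vertex.

**Shape 2** — `<circle>` circle, stroke `#ff0000` → cut (S814, F1110). Machine vertices: (180.260,118.119) → (176.665,126.799) → (167.985,130.394) → (159.305,126.799) → (155.710,118.119) → (159.305,109.439) → (167.985,105.844) → (176.665,109.439) → (180.260,118.119). Closed: final G1 returns to the first vertex.

**Shape 3** — `<path>` cubic bezier, stroke `#ff0000` → cut (S814, F1110). Control points (SVG): P0=(77.788,13.000), P1=(57.353,6.641), P2=(64.889,168.533), P3=(81.689,148.740); sampled at t=k/4. Machine vertices: (77.788,181.997) → (67.414,160.687) → (65.775,109.089) → (71.118,60.010) → (81.689,46.257). Open path.

**Shape 4** — `<path>` cubic bezier, stroke `#000000` → score (S563, F2461). Control points (SVG): P0=(160.190,89.804), P1=(176.286,113.631), P2=(173.816,165.386), P3=(177.489,140.478); sampled at t=k/4. Machine vertices: (160.190,105.193) → (169.167,83.720) → (173.498,61.580) → (175.500,48.578) → (177.489,54.519). Open path.

; LightBurn 1.6.03
; GRBL device profile, absolute coords
G21
G90
G0 X56.306 Y118.480
M4 S814
G01 X137.449 Y118.480 F1110
G01 X137.449 Y95.150
G01 X56.306 Y95.150
G01 X56.306 Y118.480
M5
G0 X180.260 Y118.119
M4 S814
G01 X176.665 Y126.799 F1110
G01 X167.985 Y130.394
G01 X159.305 Y126.799
G01 X155.710 Y118.119
G01 X159.305 Y109.439
G01 X167.985 Y105.844
G01 X176.665 Y109.439
G01 X180.260 Y118.119
M5
G0 X77.788 Y181.997
M4 S814
G01 X67.414 Y160.687 F1110
G01 X65.775 Y109.089
G01 X71.118 Y60.010
G01 X81.689 Y46.257
M5
G0 X160.190 Y105.193
M4 S563
G01 X169.167 Y83.720 F2461
G01 X173.498 Y61.580
G01 X175.500 Y48.578
G01 X177.489 Y54.519
M5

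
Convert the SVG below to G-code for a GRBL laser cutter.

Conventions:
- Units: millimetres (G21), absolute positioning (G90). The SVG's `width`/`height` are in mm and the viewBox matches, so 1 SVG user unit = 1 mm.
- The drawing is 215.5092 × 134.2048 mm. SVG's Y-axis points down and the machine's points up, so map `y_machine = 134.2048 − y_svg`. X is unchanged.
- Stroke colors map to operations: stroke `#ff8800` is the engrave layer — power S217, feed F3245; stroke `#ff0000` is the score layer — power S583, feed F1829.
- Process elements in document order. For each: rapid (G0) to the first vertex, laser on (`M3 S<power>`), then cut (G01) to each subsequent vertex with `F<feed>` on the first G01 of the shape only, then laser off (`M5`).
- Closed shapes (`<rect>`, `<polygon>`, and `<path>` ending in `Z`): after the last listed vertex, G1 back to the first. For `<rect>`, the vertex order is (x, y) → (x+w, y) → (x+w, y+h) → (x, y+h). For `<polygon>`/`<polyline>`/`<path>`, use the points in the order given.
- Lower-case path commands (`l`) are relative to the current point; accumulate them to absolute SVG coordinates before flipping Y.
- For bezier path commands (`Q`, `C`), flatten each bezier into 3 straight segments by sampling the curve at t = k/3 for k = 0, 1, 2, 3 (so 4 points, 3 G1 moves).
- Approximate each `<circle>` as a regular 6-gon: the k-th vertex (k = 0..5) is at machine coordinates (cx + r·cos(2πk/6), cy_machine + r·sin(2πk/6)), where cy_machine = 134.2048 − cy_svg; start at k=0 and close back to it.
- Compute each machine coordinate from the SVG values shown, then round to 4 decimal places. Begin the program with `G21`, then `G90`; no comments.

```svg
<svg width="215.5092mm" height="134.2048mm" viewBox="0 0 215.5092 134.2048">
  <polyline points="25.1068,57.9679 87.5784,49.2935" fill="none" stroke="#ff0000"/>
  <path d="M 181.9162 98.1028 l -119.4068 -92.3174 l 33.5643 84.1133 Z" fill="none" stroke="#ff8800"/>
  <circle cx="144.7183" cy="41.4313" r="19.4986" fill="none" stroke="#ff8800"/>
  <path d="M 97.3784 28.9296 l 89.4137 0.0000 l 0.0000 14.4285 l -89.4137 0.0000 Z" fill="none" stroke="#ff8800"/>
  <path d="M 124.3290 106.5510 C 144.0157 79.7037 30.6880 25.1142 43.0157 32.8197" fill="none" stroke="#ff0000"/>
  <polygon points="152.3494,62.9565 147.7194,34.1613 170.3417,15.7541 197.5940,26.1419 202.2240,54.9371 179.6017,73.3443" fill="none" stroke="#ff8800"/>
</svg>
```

viewBox `0 0 215.5092 134.2048` with mm width/height → 1 unit = 1 mm. Flip: y_m = 134.2048 − y_svg.

**Shape 1** — `<polyline>` line segment, stroke `#ff0000` → score (S583, F1829). Machine vertices: (25.1068,76.2369) → (87.5784,84.9113). Open path.

**Shape 2** — `<path>` closed polygon, stroke `#ff8800` → engrave (S217, F3245). Machine vertices: (181.9162,36.1020) → (62.5094,128.4194) → (96.0737,44.3061) → (181.9162,36.1020). Closed: final G1 returns to the first vertex.

**Shape 3** — `<circle>` circle, stroke `#ff8800` → engrave (S217, F3245). Machine vertices: (164.2169,92.7735) → (154.4676,109.6598) → (134.9690,109.6598) → (125.2197,92.7735) → (134.9690,75.8872) → (154.4676,75.8872) → (164.2169,92.7735). Closed: final G1 returns to the first vertex.

**Shape 4** — `<path>` rectangle, stroke `#ff8800` → engrave (S217, F3245). Machine vertices: (97.3784,105.2752) → (186.7921,105.2752) → (186.7921,90.8467) → (97.3784,90.8467) → (97.3784,105.2752). Closed: final G1 returns to the first vertex.

**Shape 5** — `<path>` cubic bezier, stroke `#ff0000` → score (S583, F1829). Control points (SVG): P0=(124.3290,106.5510), P1=(144.0157,79.7037), P2=(30.6880,25.1142), P3=(43.0157,32.8197); sampled at t=k/3. Machine vertices: (124.3290,27.6538) → (109.2579,60.4138) → (62.9928,91.6603) → (43.0157,101.3851). Open path.

**Shape 6** — `<polygon>` regular polygon, stroke `#ff8800` → engrave (S217, F3245). Machine vertices: (152.3494,71.2483) → (147.7194,100.0435) → (170.3417,118.4507) → (197.5940,108.0629) → (202.2240,79.2677) → (179.6017,60.8605) → (152.3494,71.2483). Closed: final G1 returns to the first vertex.

G21
G90
G0 X25.1068 Y76.2369
M3 S583
G01 X87.5784 Y84.9113 F1829
M5
G0 X181.9162 Y36.1020
M3 S217
G01 X62.5094 Y128.4194 F3245
G01 X96.0737 Y44.3061
G01 X181.9162 Y36.1020
M5
G0 X164.2169 Y92.7735
M3 S217
G01 X154.4676 Y109.6598 F3245
G01 X134.9690 Y109.6598
G01 X125.2197 Y92.7735
G01 X134.9690 Y75.8872
G01 X154.4676 Y75.8872
G01 X164.2169 Y92.7735
M5
G0 X97.3784 Y105.2752
M3 S217
G01 X186.7921 Y105.2752 F3245
G01 X186.7921 Y90.8467
G01 X97.3784 Y90.8467
G01 X97.3784 Y105.2752
M5
G0 X124.3290 Y27.6538
M3 S583
G01 X109.2579 Y60.4138 F1829
G01 X62.9928 Y91.6603
G01 X43.0157 Y101.3851
M5
G0 X152.3494 Y71.2483
M3 S217
G01 X147.7194 Y100.0435 F3245
G01 X170.3417 Y118.4507
G01 X197.5940 Y108.0629
G01 X202.2240 Y79.2677
G01 X179.6017 Y60.8605
G01 X152.3494 Y71.2483
M5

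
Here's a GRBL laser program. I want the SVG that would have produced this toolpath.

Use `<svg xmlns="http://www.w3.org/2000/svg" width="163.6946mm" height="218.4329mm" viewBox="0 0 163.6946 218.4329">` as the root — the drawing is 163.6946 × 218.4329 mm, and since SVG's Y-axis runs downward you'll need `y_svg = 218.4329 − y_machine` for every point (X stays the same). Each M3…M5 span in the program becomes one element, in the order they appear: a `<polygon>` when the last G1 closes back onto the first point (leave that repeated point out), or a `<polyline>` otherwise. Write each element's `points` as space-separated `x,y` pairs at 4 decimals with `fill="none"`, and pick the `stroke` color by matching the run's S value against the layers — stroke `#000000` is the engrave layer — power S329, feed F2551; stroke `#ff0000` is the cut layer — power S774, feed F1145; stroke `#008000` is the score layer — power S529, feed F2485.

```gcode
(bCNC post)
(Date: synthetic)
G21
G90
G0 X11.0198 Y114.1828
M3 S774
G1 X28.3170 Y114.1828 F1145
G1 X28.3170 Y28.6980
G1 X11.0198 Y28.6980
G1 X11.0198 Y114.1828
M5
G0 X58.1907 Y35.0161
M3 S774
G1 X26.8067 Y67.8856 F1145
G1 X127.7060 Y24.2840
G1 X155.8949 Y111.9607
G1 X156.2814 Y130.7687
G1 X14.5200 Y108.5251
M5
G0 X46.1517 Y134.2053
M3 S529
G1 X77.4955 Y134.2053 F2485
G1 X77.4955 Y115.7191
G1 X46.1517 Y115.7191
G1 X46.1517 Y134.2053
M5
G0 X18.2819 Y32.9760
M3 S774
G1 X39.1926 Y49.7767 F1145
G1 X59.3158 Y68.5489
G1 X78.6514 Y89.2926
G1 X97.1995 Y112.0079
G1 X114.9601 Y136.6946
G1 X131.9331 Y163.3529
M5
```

Machine Y-up, SVG Y-down with viewBox height 218.4329, so y_svg = 218.4329 − y_machine; X carries over.

Run 1: S774 ⇒ cut layer `#ff0000`. The run returns to its start, so emit a `<polygon>` with points (Y-flipped): 11.0198,104.2501 28.3170,104.2501 28.3170,189.7349 11.0198,189.7349.

Run 2: S774 ⇒ cut layer `#ff0000`. The run is open, so emit a `<polyline>` with points (Y-flipped): 58.1907,183.4168 26.8067,150.5473 127.7060,194.1489 155.8949,106.4722 156.2814,87.6642 14.5200,109.9078.

Run 3: the run's S529 means `#008000` (score). The run returns to its start, so emit a `<polygon>` with points (Y-flipped): 46.1517,84.2276 77.4955,84.2276 77.4955,102.7138 46.1517,102.7138.

Run 4: power S774 maps to stroke `#ff0000` (cut). The run is open, so emit a `<polyline>` with points (Y-flipped): 18.2819,185.4569 39.1926,168.6562 59.3158,149.8840 78.6514,129.1403 97.1995,106.4250 114.9601,81.7383 131.9331,55.0800.

<svg xmlns="http://www.w3.org/2000/svg" width="163.6946mm" height="218.4329mm" viewBox="0 0 163.6946 218.4329">
  <polygon points="11.0198,104.2501 28.3170,104.2501 28.3170,189.7349 11.0198,189.7349" fill="none" stroke="#ff0000"/>
  <polyline points="58.1907,183.4168 26.8067,150.5473 127.7060,194.1489 155.8949,106.4722 156.2814,87.6642 14.5200,109.9078" fill="none" stroke="#ff0000"/>
  <polygon points="46.1517,84.2276 77.4955,84.2276 77.4955,102.7138 46.1517,102.7138" fill="none" stroke="#008000"/>
  <polyline points="18.2819,185.4569 39.1926,168.6562 59.3158,149.8840 78.6514,129.1403 97.1995,106.4250 114.9601,81.7383 131.9331,55.0800" fill="none" stroke="#ff0000"/>
</svg>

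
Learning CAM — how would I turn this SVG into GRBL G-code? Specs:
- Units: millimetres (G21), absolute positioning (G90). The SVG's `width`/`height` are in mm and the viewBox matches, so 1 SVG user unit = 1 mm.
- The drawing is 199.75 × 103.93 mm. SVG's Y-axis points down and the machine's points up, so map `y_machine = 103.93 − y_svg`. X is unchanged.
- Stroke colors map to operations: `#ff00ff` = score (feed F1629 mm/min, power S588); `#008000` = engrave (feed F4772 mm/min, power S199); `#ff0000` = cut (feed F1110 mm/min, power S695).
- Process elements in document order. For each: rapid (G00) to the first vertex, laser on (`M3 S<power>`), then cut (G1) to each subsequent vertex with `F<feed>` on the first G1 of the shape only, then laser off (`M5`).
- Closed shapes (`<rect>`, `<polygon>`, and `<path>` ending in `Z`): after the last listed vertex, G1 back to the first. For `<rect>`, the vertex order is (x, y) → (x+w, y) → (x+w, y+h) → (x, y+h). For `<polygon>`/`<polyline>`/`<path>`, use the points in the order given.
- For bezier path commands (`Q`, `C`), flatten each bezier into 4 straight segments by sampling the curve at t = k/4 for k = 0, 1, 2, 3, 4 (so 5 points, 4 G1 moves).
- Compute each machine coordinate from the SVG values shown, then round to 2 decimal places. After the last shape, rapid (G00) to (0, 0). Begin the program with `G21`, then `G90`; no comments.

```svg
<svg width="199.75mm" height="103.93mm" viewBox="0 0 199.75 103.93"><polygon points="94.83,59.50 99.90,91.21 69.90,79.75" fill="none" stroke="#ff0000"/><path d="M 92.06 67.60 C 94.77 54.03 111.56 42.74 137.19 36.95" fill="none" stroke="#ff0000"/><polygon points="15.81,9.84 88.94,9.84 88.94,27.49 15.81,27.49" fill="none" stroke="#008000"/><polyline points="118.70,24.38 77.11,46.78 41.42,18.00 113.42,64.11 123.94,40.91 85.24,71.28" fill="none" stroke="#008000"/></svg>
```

G21
G90
G00 X94.83 Y44.43
M3 S695
G1 X99.90 Y12.72 F1110
G1 X69.90 Y24.18
G1 X94.83 Y44.43
M5
G00 X92.06 Y36.33
M3 S695
G1 X96.65 Y46.03 F1110
G1 X106.03 Y54.57
G1 X119.71 Y61.66
G1 X137.19 Y66.98
M5
G00 X15.81 Y94.09
M3 S199
G1 X88.94 Y94.09 F4772
G1 X88.94 Y76.44
G1 X15.81 Y76.44
G1 X15.81 Y94.09
M5
G00 X118.70 Y79.55
M3 S199
G1 X77.11 Y57.15 F4772
G1 X41.42 Y85.93
G1 X113.42 Y39.82
G1 X123.94 Y63.02
G1 X85.24 Y32.65
M5
G00 X0.00 Y0.00

1 u = 1 mm; y_m = 103.93 − y.

[1] `<polygon>` regular polygon, #ff0000→cut S695 F1110: (94.83,44.43) → (99.90,12.72) → (69.90,24.18) → (94.83,44.43) (closed)

[2] `<path>` cubic bezier, #ff0000→cut S695 F1110: (92.06,36.33) → (96.65,46.03) → (106.03,54.57) → (119.71,61.66) → (137.19,66.98)

[3] `<polygon>` rectangle, #008000→engrave S199 F4772: (15.81,94.09) → (88.94,94.09) → (88.94,76.44) → (15.81,76.44) → (15.81,94.09) (closed)

[4] `<polyline>` open polyline, #008000→engrave S199 F4772: (118.70,79.55) → (77.11,57.15) → (41.42,85.93) → (113.42,39.82) → (123.94,63.02) → (85.24,32.65)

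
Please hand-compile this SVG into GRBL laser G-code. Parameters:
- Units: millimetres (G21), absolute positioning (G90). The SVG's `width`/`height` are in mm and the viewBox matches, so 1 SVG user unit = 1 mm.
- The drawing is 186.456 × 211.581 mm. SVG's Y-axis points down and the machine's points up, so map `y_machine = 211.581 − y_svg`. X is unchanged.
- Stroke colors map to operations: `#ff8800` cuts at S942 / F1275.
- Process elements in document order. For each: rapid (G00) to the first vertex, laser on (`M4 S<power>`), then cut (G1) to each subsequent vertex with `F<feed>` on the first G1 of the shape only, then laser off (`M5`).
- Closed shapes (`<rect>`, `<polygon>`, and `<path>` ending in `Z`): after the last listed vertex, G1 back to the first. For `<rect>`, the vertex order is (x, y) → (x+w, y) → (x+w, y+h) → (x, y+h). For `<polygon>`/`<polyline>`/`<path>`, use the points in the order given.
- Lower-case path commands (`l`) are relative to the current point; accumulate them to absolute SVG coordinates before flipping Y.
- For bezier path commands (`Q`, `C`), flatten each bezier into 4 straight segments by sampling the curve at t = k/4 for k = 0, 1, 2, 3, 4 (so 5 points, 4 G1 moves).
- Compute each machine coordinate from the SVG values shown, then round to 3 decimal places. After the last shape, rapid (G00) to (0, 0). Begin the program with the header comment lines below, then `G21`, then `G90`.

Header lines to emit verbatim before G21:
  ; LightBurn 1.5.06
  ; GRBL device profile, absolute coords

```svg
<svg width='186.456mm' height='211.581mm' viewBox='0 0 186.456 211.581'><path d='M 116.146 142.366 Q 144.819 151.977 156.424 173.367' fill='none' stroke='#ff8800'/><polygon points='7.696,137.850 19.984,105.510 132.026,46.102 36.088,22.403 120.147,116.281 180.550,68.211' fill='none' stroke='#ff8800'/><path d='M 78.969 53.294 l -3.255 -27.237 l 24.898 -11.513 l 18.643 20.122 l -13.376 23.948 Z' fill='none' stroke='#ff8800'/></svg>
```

Since the viewBox matches the mm dimensions, user units are millimetres directly. The only transform is the Y-flip y_m = 211.581 − y_svg.

Shape 1 is a quadratic bezier drawn with `<path>`. Its stroke #ff8800 means cut at S942, F1275. After flipping Y the toolpath is (116.146,69.215) → (129.416,63.673) → (140.552,56.659) → (149.555,48.173) → (156.424,38.214).

Shape 2 is a closed polygon drawn with `<polygon>`. Its stroke #ff8800 means cut at S942, F1275. After flipping Y the toolpath is (7.696,73.731) → (19.984,106.071) → (132.026,165.479) → (36.088,189.178) → (120.147,95.300) → (180.550,143.370) → (7.696,73.731), returning to the start.

Shape 3 is a regular polygon drawn with `<path>`. Its stroke #ff8800 means cut at S942, F1275. After flipping Y the toolpath is (78.969,158.287) → (75.714,185.524) → (100.612,197.037) → (119.255,176.915) → (105.879,152.967) → (78.969,158.287), returning to the start.

; LightBurn 1.5.06
; GRBL device profile, absolute coords
G21
G90
G00 X116.146 Y69.215
M4 S942
G1 X129.416 Y63.673 F1275
G1 X140.552 Y56.659
G1 X149.555 Y48.173
G1 X156.424 Y38.214
M5
G00 X7.696 Y73.731
M4 S942
G1 X19.984 Y106.071 F1275
G1 X132.026 Y165.479
G1 X36.088 Y189.178
G1 X120.147 Y95.300
G1 X180.550 Y143.370
G1 X7.696 Y73.731
M5
G00 X78.969 Y158.287
M4 S942
G1 X75.714 Y185.524 F1275
G1 X100.612 Y197.037
G1 X119.255 Y176.915
G1 X105.879 Y152.967
G1 X78.969 Y158.287
M5
G00 X0.000 Y0.000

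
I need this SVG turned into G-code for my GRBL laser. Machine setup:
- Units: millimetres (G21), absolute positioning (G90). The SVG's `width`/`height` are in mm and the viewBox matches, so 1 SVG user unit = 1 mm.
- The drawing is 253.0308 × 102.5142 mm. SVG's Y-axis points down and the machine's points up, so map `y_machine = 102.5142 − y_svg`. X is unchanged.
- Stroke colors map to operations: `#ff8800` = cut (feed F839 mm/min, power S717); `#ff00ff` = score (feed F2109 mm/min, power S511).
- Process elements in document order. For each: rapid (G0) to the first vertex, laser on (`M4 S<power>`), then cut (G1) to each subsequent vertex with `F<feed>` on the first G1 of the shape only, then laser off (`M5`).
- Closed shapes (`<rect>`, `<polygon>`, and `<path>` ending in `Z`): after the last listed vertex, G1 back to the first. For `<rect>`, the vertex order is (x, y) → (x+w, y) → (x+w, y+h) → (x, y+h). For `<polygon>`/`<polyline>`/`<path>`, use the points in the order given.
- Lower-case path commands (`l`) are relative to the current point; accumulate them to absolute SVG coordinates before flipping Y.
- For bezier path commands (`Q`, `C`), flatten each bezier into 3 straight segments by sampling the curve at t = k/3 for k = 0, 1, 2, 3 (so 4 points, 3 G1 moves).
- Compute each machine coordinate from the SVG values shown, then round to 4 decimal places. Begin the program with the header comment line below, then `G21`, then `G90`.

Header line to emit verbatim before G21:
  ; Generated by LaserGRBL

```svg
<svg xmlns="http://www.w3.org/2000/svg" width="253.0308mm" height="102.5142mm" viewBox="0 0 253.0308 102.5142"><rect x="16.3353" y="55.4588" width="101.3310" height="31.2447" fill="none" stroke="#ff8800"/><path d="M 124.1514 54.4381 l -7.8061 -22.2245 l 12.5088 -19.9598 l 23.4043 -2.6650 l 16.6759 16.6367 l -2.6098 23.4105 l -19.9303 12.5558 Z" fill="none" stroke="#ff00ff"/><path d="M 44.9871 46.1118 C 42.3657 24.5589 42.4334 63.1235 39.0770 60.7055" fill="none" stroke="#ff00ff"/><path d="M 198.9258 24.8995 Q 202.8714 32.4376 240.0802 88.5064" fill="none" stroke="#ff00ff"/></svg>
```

; Generated by LaserGRBL
G21
G90
G0 X16.3353 Y47.0554
M4 S717
G1 X117.6663 Y47.0554 F839
G1 X117.6663 Y15.8107
G1 X16.3353 Y15.8107
G1 X16.3353 Y47.0554
M5
G0 X124.1514 Y48.0761
M4 S511
G1 X116.3453 Y70.3006 F2109
G1 X128.8541 Y90.2604
G1 X152.2584 Y92.9254
G1 X168.9343 Y76.2887
G1 X166.3245 Y52.8782
G1 X146.3942 Y40.3224
G1 X124.1514 Y48.0761
M5
G0 X44.9871 Y56.4024
M4 S511
G1 X43.0357 Y61.6606 F2109
G1 X41.5184 Y49.3071
G1 X39.0770 Y41.8087
M5
G0 X198.9258 Y77.6147
M4 S511
G1 X205.2521 Y67.1970 F2109
G1 X218.9702 Y45.9947
G1 X240.0802 Y14.0078
M5

1 u = 1 mm; y_m = 102.5142 − y.

[1] `<rect>` rectangle, #ff8800→cut S717 F839: (16.3353,47.0554) → (117.6663,47.0554) → (117.6663,15.8107) → (16.3353,15.8107) → (16.3353,47.0554) (closed)

[2] `<path>` regular polygon, #ff00ff→score S511 F2109: (124.1514,48.0761) → (116.3453,70.3006) → (128.8541,90.2604) → (152.2584,92.9254) → (168.9343,76.2887) → (166.3245,52.8782) → (146.3942,40.3224) → (124.1514,48.0761) (closed)

[3] `<path>` cubic bezier, #ff00ff→score S511 F2109: (44.9871,56.4024) → (43.0357,61.6606) → (41.5184,49.3071) → (39.0770,41.8087)

[4] `<path>` quadratic bezier, #ff00ff→score S511 F2109: (198.9258,77.6147) → (205.2521,67.1970) → (218.9702,45.9947) → (240.0802,14.0078)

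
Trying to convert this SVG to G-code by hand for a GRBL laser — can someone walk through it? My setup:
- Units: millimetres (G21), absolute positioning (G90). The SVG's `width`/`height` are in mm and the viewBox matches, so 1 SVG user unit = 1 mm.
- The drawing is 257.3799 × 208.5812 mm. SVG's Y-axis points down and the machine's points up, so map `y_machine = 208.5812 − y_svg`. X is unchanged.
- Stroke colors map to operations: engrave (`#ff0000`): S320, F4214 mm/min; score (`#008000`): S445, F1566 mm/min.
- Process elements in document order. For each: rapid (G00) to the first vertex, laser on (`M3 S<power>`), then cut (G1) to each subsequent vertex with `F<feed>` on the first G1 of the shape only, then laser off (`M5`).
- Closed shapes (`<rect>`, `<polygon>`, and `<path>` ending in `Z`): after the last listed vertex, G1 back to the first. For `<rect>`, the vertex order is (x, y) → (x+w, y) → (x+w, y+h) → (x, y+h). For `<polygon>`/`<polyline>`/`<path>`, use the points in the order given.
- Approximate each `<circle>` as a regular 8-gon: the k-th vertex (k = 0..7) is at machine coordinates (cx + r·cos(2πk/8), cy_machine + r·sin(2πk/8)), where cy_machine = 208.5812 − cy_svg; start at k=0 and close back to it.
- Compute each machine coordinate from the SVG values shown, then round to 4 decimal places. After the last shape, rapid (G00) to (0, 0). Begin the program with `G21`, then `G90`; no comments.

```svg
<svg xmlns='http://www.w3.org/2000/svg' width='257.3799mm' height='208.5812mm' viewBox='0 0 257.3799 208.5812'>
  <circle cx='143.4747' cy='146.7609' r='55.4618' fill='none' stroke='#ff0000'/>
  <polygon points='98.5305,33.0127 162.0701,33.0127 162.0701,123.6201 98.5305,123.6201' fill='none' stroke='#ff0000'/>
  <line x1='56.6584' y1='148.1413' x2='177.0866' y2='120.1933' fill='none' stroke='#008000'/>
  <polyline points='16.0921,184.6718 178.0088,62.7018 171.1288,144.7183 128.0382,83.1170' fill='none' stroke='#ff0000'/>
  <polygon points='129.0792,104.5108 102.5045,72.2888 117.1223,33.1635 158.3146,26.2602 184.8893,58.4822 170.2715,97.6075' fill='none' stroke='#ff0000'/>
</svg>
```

G21
G90
G00 X198.9365 Y61.8203
M3 S320
G1 X182.6921 Y101.0377 F4214
G1 X143.4747 Y117.2821
G1 X104.2573 Y101.0377
G1 X88.0129 Y61.8203
G1 X104.2573 Y22.6029
G1 X143.4747 Y6.3585
G1 X182.6921 Y22.6029
G1 X198.9365 Y61.8203
M5
G00 X98.5305 Y175.5685
M3 S320
G1 X162.0701 Y175.5685 F4214
G1 X162.0701 Y84.9611
G1 X98.5305 Y84.9611
G1 X98.5305 Y175.5685
M5
G00 X56.6584 Y60.4399
M3 S445
G1 X177.0866 Y88.3879 F1566
M5
G00 X16.0921 Y23.9094
M3 S320
G1 X178.0088 Y145.8794 F4214
G1 X171.1288 Y63.8629
G1 X128.0382 Y125.4642
M5
G00 X129.0792 Y104.0704
M3 S320
G1 X102.5045 Y136.2924 F4214
G1 X117.1223 Y175.4177
G1 X158.3146 Y182.3210
G1 X184.8893 Y150.0990
G1 X170.2715 Y110.9737
G1 X129.0792 Y104.0704
M5
G00 X0.0000 Y0.0000

1 u = 1 mm; y_m = 208.5812 − y.

[1] `<circle>` circle, #ff0000→engrave S320 F4214: (198.9365,61.8203) → (182.6921,101.0377) → (143.4747,117.2821) → (104.2573,101.0377) → (88.0129,61.8203) → (104.2573,22.6029) → (143.4747,6.3585) → (182.6921,22.6029) → (198.9365,61.8203) (closed)

[2] `<polygon>` rectangle, #ff0000→engrave S320 F4214: (98.5305,175.5685) → (162.0701,175.5685) → (162.0701,84.9611) → (98.5305,84.9611) → (98.5305,175.5685) (closed)

[3] `<line>` line segment, #008000→score S445 F1566: (56.6584,60.4399) → (177.0866,88.3879)

[4] `<polyline>` open polyline, #ff0000→engrave S320 F4214: (16.0921,23.9094) → (178.0088,145.8794) → (171.1288,63.8629) → (128.0382,125.4642)

[5] `<polygon>` regular polygon, #ff0000→engrave S320 F4214: (129.0792,104.0704) → (102.5045,136.2924) → (117.1223,175.4177) → (158.3146,182.3210) → (184.8893,150.0990) → (170.2715,110.9737) → (129.0792,104.0704) (closed)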